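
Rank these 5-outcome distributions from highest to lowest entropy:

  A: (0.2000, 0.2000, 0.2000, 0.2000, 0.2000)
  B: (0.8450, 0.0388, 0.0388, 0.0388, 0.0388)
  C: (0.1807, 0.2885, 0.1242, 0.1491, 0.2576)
A > C > B

Key insight: Entropy is maximized by uniform distributions and minimized by concentrated distributions.

- Uniform distributions have maximum entropy log₂(5) = 2.3219 bits
- The more "peaked" or concentrated a distribution, the lower its entropy

Entropies:
  H(A) = 2.3219 bits
  H(B) = 0.9322 bits
  H(C) = 2.2505 bits

Ranking: A > C > B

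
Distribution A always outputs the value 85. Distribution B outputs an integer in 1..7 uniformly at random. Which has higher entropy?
B

A is deterministic, so H(A) = 0. B is uniform over 7 outcomes, so H(B) = log₂(7) = 2.807 bits. Any distribution with genuine randomness has higher entropy than a deterministic one.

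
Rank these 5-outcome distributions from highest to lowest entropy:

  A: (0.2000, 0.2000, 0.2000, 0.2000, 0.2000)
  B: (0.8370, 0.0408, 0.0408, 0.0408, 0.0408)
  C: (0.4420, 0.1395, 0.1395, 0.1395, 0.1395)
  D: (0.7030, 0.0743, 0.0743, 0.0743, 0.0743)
A > C > D > B

Key insight: Entropy is maximized by uniform distributions and minimized by concentrated distributions.

Entropies:
  H(A) = 2.3219 bits
  H(B) = 0.9674 bits
  H(C) = 2.1063 bits
  H(D) = 1.4716 bits

Ranking: A > C > D > B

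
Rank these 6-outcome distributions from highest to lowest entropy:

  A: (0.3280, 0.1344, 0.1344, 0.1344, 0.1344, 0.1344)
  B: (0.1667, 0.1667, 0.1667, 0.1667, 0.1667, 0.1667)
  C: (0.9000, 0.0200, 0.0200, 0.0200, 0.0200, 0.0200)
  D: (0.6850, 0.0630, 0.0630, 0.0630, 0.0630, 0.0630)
B > A > D > C

Key insight: Entropy is maximized by uniform distributions and minimized by concentrated distributions.

Entropies:
  H(A) = 2.4732 bits
  H(B) = 2.5850 bits
  H(C) = 0.7012 bits
  H(D) = 1.6303 bits

Ranking: B > A > D > C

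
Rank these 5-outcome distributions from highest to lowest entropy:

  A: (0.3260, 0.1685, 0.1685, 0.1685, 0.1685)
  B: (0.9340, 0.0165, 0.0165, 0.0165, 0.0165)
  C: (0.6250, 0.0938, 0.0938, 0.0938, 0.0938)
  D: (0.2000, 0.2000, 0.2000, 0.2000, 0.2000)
D > A > C > B

Key insight: Entropy is maximized by uniform distributions and minimized by concentrated distributions.

Entropies:
  H(A) = 2.2588 bits
  H(B) = 0.4828 bits
  H(C) = 1.7044 bits
  H(D) = 2.3219 bits

Ranking: D > A > C > B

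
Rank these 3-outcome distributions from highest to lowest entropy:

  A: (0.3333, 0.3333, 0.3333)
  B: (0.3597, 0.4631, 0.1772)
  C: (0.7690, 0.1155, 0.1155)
A > B > C

Key insight: Entropy is maximized by uniform distributions and minimized by concentrated distributions.

- Uniform distributions have maximum entropy log₂(3) = 1.5850 bits
- The more "peaked" or concentrated a distribution, the lower its entropy

Entropies:
  H(A) = 1.5850 bits
  H(B) = 1.4873 bits
  H(C) = 1.0108 bits

Ranking: A > B > C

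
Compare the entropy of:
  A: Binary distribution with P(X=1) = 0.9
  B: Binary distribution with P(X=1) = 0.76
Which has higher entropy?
B

For binary distributions, entropy is maximized at p=0.5 and decreases as p moves toward 0 or 1.

H(A) = H(0.9) = 0.4690 bits
H(B) = H(0.76) = 0.7950 bits

Distribution B (p=0.76) is closer to uniform (p=0.5), so it has higher entropy.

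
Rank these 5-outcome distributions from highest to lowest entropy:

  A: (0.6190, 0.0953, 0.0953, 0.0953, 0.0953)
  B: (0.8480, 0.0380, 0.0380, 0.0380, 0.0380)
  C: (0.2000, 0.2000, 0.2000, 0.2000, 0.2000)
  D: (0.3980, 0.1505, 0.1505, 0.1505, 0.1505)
C > D > A > B

Key insight: Entropy is maximized by uniform distributions and minimized by concentrated distributions.

Entropies:
  H(A) = 1.7207 bits
  H(B) = 0.9188 bits
  H(C) = 2.3219 bits
  H(D) = 2.1738 bits

Ranking: C > D > A > B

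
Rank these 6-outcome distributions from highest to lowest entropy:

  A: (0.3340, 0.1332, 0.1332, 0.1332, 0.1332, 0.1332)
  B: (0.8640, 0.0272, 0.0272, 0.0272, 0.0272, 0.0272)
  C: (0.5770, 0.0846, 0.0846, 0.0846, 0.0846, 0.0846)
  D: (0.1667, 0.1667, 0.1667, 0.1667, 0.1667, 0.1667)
D > A > C > B

Key insight: Entropy is maximized by uniform distributions and minimized by concentrated distributions.

Entropies:
  H(A) = 2.4654 bits
  H(B) = 0.8894 bits
  H(C) = 1.9650 bits
  H(D) = 2.5850 bits

Ranking: D > A > C > B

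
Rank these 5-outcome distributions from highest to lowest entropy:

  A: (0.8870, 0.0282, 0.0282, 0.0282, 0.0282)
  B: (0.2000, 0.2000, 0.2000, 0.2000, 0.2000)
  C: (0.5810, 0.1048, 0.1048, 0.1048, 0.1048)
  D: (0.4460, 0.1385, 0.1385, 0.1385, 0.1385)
B > D > C > A

Key insight: Entropy is maximized by uniform distributions and minimized by concentrated distributions.

Entropies:
  H(A) = 0.7349 bits
  H(B) = 2.3219 bits
  H(C) = 1.8190 bits
  H(D) = 2.0996 bits

Ranking: B > D > C > A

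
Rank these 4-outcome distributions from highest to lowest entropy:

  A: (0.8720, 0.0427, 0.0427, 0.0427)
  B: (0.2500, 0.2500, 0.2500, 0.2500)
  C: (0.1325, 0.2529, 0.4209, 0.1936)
B > C > A

Key insight: Entropy is maximized by uniform distributions and minimized by concentrated distributions.

- Uniform distributions have maximum entropy log₂(4) = 2.0000 bits
- The more "peaked" or concentrated a distribution, the lower its entropy

Entropies:
  H(A) = 0.7548 bits
  H(B) = 2.0000 bits
  H(C) = 1.8721 bits

Ranking: B > C > A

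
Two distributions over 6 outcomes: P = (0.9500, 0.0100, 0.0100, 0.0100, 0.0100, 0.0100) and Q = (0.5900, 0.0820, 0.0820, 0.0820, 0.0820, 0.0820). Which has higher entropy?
Q

P is highly concentrated on one outcome (95%), making it nearly deterministic. Q spreads its mass more evenly (max 59%). The more spread-out distribution has higher entropy: H(P) ≈ 0.402 bits, H(Q) ≈ 1.928 bits.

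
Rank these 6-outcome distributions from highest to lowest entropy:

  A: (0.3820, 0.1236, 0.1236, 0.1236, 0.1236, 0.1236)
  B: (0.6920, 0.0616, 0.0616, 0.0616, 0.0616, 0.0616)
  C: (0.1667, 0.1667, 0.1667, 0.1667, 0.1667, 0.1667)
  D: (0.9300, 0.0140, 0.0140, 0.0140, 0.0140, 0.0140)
C > A > B > D

Key insight: Entropy is maximized by uniform distributions and minimized by concentrated distributions.

Entropies:
  H(A) = 2.3944 bits
  H(B) = 1.6060 bits
  H(C) = 2.5850 bits
  H(D) = 0.5285 bits

Ranking: C > A > B > D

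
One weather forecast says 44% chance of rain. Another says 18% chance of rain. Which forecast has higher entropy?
44% forecast

Treat each forecast as a Bernoulli distribution. Binary entropy is maximized at p=0.5 and falls off symmetrically toward 0 or 1. The 44% forecast is closer to 50%, so it is more uncertain. H(44%) ≈ 0.990 bits, H(18%) ≈ 0.680 bits.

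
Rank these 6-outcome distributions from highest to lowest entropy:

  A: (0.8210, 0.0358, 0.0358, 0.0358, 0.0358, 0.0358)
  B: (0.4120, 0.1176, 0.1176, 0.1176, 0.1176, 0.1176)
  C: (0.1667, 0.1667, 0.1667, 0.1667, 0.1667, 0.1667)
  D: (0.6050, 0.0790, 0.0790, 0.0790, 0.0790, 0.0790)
C > B > D > A

Key insight: Entropy is maximized by uniform distributions and minimized by concentrated distributions.

Entropies:
  H(A) = 1.0935 bits
  H(B) = 2.3428 bits
  H(C) = 2.5850 bits
  H(D) = 1.8851 bits

Ranking: C > B > D > A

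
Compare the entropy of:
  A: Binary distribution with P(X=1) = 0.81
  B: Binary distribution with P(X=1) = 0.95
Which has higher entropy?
A

For binary distributions, entropy is maximized at p=0.5 and decreases as p moves toward 0 or 1.

H(A) = H(0.81) = 0.7015 bits
H(B) = H(0.95) = 0.2864 bits

Distribution A (p=0.81) is closer to uniform (p=0.5), so it has higher entropy.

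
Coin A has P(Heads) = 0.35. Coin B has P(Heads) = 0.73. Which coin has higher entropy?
A

For binary distributions, entropy is maximized at p=0.5 and decreases as p moves toward 0 or 1.

H(A) = H(0.35) = 0.9341 bits
H(B) = H(0.73) = 0.8415 bits

Distribution A (p=0.35) is closer to uniform (p=0.5), so it has higher entropy.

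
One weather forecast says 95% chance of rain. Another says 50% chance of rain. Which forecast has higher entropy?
50% forecast

Treat each forecast as a Bernoulli distribution. Binary entropy is maximized at p=0.5 and falls off symmetrically toward 0 or 1. The 50% forecast is closer to 50%, so it is more uncertain. H(95%) ≈ 0.286 bits, H(50%) ≈ 1.000 bits.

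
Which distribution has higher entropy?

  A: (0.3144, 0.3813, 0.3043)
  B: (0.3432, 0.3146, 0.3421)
B

Both distributions are close to uniform, making this a harder comparison.

H(A) = 1.5775 bits
H(B) = 1.5838 bits

The distribution closer to uniform has higher entropy.
Answer: B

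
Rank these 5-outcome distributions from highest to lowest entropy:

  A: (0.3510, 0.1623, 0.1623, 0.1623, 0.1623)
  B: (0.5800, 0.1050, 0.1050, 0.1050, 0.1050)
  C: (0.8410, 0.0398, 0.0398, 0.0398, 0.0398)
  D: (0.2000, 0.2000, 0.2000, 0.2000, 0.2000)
D > A > B > C

Key insight: Entropy is maximized by uniform distributions and minimized by concentrated distributions.

Entropies:
  H(A) = 2.2330 bits
  H(B) = 1.8215 bits
  H(C) = 0.9499 bits
  H(D) = 2.3219 bits

Ranking: D > A > B > C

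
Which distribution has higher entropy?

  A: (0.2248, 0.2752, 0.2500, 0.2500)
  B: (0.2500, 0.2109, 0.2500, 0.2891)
A

Both distributions are close to uniform, making this a harder comparison.

H(A) = 1.9963 bits
H(B) = 1.9911 bits

The distribution closer to uniform has higher entropy.
Answer: A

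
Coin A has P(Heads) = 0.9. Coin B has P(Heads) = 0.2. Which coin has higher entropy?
B

For binary distributions, entropy is maximized at p=0.5 and decreases as p moves toward 0 or 1.

H(A) = H(0.9) = 0.4690 bits
H(B) = H(0.2) = 0.7219 bits

Distribution B (p=0.2) is closer to uniform (p=0.5), so it has higher entropy.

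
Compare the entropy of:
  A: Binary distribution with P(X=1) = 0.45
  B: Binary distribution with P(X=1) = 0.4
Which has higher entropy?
A

For binary distributions, entropy is maximized at p=0.5 and decreases as p moves toward 0 or 1.

H(A) = H(0.45) = 0.9928 bits
H(B) = H(0.4) = 0.9710 bits

Distribution A (p=0.45) is closer to uniform (p=0.5), so it has higher entropy.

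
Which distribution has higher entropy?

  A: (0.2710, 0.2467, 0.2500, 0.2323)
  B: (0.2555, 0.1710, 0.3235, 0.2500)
A

Both distributions are close to uniform, making this a harder comparison.

H(A) = 1.9978 bits
H(B) = 1.9654 bits

The distribution closer to uniform has higher entropy.
Answer: A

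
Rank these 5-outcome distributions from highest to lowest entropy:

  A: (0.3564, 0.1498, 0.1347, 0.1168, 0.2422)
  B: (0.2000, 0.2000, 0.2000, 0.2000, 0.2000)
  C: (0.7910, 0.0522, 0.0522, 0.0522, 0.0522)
B > A > C

Key insight: Entropy is maximized by uniform distributions and minimized by concentrated distributions.

- Uniform distributions have maximum entropy log₂(5) = 2.3219 bits
- The more "peaked" or concentrated a distribution, the lower its entropy

Entropies:
  H(A) = 2.1878 bits
  H(B) = 2.3219 bits
  H(C) = 1.1576 bits

Ranking: B > A > C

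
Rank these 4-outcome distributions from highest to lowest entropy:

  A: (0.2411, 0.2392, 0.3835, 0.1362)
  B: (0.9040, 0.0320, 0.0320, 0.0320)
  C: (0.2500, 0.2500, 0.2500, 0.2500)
C > A > B

Key insight: Entropy is maximized by uniform distributions and minimized by concentrated distributions.

- Uniform distributions have maximum entropy log₂(4) = 2.0000 bits
- The more "peaked" or concentrated a distribution, the lower its entropy

Entropies:
  H(A) = 1.9105 bits
  H(B) = 0.6083 bits
  H(C) = 2.0000 bits

Ranking: C > A > B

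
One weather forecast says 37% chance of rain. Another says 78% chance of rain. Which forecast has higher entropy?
37% forecast

Treat each forecast as a Bernoulli distribution. Binary entropy is maximized at p=0.5 and falls off symmetrically toward 0 or 1. The 37% forecast is closer to 50%, so it is more uncertain. H(37%) ≈ 0.951 bits, H(78%) ≈ 0.760 bits.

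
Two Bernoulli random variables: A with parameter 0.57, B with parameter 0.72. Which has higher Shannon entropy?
A

For binary distributions, entropy is maximized at p=0.5 and decreases as p moves toward 0 or 1.

H(A) = H(0.57) = 0.9858 bits
H(B) = H(0.72) = 0.8555 bits

Distribution A (p=0.57) is closer to uniform (p=0.5), so it has higher entropy.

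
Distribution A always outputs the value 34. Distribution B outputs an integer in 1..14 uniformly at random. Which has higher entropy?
B

A is deterministic, so H(A) = 0. B is uniform over 14 outcomes, so H(B) = log₂(14) = 3.807 bits. Any distribution with genuine randomness has higher entropy than a deterministic one.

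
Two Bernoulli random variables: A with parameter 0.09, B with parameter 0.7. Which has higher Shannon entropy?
B

For binary distributions, entropy is maximized at p=0.5 and decreases as p moves toward 0 or 1.

H(A) = H(0.09) = 0.4365 bits
H(B) = H(0.7) = 0.8813 bits

Distribution B (p=0.7) is closer to uniform (p=0.5), so it has higher entropy.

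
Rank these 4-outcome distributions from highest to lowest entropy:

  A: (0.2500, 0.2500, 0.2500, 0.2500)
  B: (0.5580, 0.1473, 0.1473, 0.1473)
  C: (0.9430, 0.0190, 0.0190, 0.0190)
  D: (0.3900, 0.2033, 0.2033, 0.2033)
A > D > B > C

Key insight: Entropy is maximized by uniform distributions and minimized by concentrated distributions.

Entropies:
  H(A) = 2.0000 bits
  H(B) = 1.6908 bits
  H(C) = 0.4058 bits
  H(D) = 1.9316 bits

Ranking: A > D > B > C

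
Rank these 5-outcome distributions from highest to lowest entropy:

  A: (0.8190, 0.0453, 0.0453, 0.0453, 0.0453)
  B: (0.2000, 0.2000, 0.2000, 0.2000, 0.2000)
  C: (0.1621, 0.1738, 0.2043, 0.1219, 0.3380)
B > C > A

Key insight: Entropy is maximized by uniform distributions and minimized by concentrated distributions.

- Uniform distributions have maximum entropy log₂(5) = 2.3219 bits
- The more "peaked" or concentrated a distribution, the lower its entropy

Entropies:
  H(A) = 1.0443 bits
  H(B) = 2.3219 bits
  H(C) = 2.2314 bits

Ranking: B > C > A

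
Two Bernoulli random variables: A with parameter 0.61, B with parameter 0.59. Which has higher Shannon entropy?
B

For binary distributions, entropy is maximized at p=0.5 and decreases as p moves toward 0 or 1.

H(A) = H(0.61) = 0.9648 bits
H(B) = H(0.59) = 0.9765 bits

Distribution B (p=0.59) is closer to uniform (p=0.5), so it has higher entropy.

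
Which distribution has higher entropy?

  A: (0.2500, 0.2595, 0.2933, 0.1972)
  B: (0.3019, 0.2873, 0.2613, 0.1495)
A

Both distributions are close to uniform, making this a harder comparison.

H(A) = 1.9860 bits
H(B) = 1.9545 bits

The distribution closer to uniform has higher entropy.
Answer: A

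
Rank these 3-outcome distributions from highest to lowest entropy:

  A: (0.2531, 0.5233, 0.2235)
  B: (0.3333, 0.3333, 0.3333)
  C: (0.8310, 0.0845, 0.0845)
B > A > C

Key insight: Entropy is maximized by uniform distributions and minimized by concentrated distributions.

- Uniform distributions have maximum entropy log₂(3) = 1.5850 bits
- The more "peaked" or concentrated a distribution, the lower its entropy

Entropies:
  H(A) = 1.4738 bits
  H(B) = 1.5850 bits
  H(C) = 0.8244 bits

Ranking: B > A > C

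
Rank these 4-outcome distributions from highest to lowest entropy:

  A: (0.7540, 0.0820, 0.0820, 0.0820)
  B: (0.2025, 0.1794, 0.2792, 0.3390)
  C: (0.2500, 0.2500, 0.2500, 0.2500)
C > B > A

Key insight: Entropy is maximized by uniform distributions and minimized by concentrated distributions.

- Uniform distributions have maximum entropy log₂(4) = 2.0000 bits
- The more "peaked" or concentrated a distribution, the lower its entropy

Entropies:
  H(A) = 1.1948 bits
  H(B) = 1.9542 bits
  H(C) = 2.0000 bits

Ranking: C > B > A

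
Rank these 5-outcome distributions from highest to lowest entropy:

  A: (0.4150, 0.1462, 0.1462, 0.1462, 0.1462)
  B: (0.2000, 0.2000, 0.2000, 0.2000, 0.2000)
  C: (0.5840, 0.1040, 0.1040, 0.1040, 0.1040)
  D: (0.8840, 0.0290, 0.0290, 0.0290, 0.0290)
B > A > C > D

Key insight: Entropy is maximized by uniform distributions and minimized by concentrated distributions.

Entropies:
  H(A) = 2.1491 bits
  H(B) = 2.3219 bits
  H(C) = 1.8115 bits
  H(D) = 0.7498 bits

Ranking: B > A > C > D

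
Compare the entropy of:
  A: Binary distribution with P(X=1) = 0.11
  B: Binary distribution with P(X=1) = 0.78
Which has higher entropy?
B

For binary distributions, entropy is maximized at p=0.5 and decreases as p moves toward 0 or 1.

H(A) = H(0.11) = 0.4999 bits
H(B) = H(0.78) = 0.7602 bits

Distribution B (p=0.78) is closer to uniform (p=0.5), so it has higher entropy.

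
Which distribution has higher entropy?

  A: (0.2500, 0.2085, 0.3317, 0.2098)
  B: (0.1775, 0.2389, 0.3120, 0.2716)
A

Both distributions are close to uniform, making this a harder comparison.

H(A) = 1.9723 bits
H(B) = 1.9711 bits

The distribution closer to uniform has higher entropy.
Answer: A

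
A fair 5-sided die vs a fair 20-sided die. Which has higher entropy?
20-sided die

Both are uniform distributions; for uniform over n outcomes, H = log₂(n). H(5-sided) = log₂(5) = 2.322 bits and H(20-sided) = log₂(20) = 4.322 bits. More outcomes in a uniform distribution means higher entropy.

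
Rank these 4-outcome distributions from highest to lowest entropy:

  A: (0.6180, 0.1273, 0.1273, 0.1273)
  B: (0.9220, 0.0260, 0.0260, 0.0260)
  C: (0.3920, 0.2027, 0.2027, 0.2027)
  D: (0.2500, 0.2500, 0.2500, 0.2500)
D > C > A > B

Key insight: Entropy is maximized by uniform distributions and minimized by concentrated distributions.

Entropies:
  H(A) = 1.5649 bits
  H(B) = 0.5187 bits
  H(C) = 1.9297 bits
  H(D) = 2.0000 bits

Ranking: D > C > A > B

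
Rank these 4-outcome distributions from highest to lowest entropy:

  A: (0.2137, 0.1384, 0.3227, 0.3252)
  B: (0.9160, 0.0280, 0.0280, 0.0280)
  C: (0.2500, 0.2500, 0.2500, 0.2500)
C > A > B

Key insight: Entropy is maximized by uniform distributions and minimized by concentrated distributions.

- Uniform distributions have maximum entropy log₂(4) = 2.0000 bits
- The more "peaked" or concentrated a distribution, the lower its entropy

Entropies:
  H(A) = 1.9242 bits
  H(B) = 0.5493 bits
  H(C) = 2.0000 bits

Ranking: C > A > B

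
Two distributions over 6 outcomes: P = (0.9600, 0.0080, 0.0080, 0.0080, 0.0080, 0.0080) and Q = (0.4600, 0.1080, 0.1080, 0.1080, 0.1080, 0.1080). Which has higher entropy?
Q

P is highly concentrated on one outcome (96%), making it nearly deterministic. Q spreads its mass more evenly (max 46%). The more spread-out distribution has higher entropy: H(P) ≈ 0.335 bits, H(Q) ≈ 2.249 bits.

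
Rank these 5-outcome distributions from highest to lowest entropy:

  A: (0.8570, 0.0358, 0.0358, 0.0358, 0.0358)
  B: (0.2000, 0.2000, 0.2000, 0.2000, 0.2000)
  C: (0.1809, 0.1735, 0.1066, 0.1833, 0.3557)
B > C > A

Key insight: Entropy is maximized by uniform distributions and minimized by concentrated distributions.

- Uniform distributions have maximum entropy log₂(5) = 2.3219 bits
- The more "peaked" or concentrated a distribution, the lower its entropy

Entropies:
  H(A) = 0.8780 bits
  H(B) = 2.3219 bits
  H(C) = 2.2080 bits

Ranking: B > C > A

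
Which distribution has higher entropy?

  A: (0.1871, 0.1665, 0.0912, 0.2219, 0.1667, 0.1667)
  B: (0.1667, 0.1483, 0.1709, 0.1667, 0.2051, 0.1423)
B

Both distributions are close to uniform, making this a harder comparison.

H(A) = 2.5417 bits
H(B) = 2.5747 bits

The distribution closer to uniform has higher entropy.
Answer: B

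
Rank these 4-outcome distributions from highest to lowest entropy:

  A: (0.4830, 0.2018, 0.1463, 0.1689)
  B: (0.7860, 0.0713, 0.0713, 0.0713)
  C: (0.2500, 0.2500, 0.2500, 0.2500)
C > A > B

Key insight: Entropy is maximized by uniform distributions and minimized by concentrated distributions.

- Uniform distributions have maximum entropy log₂(4) = 2.0000 bits
- The more "peaked" or concentrated a distribution, the lower its entropy

Entropies:
  H(A) = 1.8120 bits
  H(B) = 1.0882 bits
  H(C) = 2.0000 bits

Ranking: C > A > B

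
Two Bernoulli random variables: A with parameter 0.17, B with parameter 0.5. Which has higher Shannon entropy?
B

For binary distributions, entropy is maximized at p=0.5 and decreases as p moves toward 0 or 1.

H(A) = H(0.17) = 0.6577 bits
H(B) = H(0.5) = 1.0000 bits

Distribution B (p=0.5) is closer to uniform (p=0.5), so it has higher entropy.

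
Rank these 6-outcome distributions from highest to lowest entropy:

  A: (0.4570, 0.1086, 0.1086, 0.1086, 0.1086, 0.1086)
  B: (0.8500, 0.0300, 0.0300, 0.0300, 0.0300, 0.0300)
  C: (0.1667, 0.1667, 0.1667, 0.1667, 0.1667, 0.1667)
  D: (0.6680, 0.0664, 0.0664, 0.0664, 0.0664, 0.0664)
C > A > D > B

Key insight: Entropy is maximized by uniform distributions and minimized by concentrated distributions.

Entropies:
  H(A) = 2.2555 bits
  H(B) = 0.9581 bits
  H(C) = 2.5850 bits
  H(D) = 1.6878 bits

Ranking: C > A > D > B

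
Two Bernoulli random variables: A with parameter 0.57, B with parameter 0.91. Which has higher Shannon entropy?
A

For binary distributions, entropy is maximized at p=0.5 and decreases as p moves toward 0 or 1.

H(A) = H(0.57) = 0.9858 bits
H(B) = H(0.91) = 0.4365 bits

Distribution A (p=0.57) is closer to uniform (p=0.5), so it has higher entropy.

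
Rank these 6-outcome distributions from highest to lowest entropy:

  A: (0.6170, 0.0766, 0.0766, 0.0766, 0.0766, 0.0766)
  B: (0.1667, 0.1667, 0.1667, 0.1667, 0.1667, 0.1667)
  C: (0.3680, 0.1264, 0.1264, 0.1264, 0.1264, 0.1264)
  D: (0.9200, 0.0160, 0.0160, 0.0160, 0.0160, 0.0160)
B > C > A > D

Key insight: Entropy is maximized by uniform distributions and minimized by concentrated distributions.

Entropies:
  H(A) = 1.8494 bits
  H(B) = 2.5850 bits
  H(C) = 2.4166 bits
  H(D) = 0.5879 bits

Ranking: B > C > A > D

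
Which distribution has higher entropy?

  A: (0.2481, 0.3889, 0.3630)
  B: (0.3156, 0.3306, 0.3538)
B

Both distributions are close to uniform, making this a harder comparison.

H(A) = 1.5595 bits
H(B) = 1.5834 bits

The distribution closer to uniform has higher entropy.
Answer: B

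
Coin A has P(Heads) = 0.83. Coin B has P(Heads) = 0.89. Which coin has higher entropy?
A

For binary distributions, entropy is maximized at p=0.5 and decreases as p moves toward 0 or 1.

H(A) = H(0.83) = 0.6577 bits
H(B) = H(0.89) = 0.4999 bits

Distribution A (p=0.83) is closer to uniform (p=0.5), so it has higher entropy.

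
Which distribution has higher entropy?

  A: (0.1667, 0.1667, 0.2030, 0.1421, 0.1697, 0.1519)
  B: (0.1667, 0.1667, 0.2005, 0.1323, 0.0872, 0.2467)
A

Both distributions are close to uniform, making this a harder comparison.

H(A) = 2.5759 bits
H(B) = 2.5175 bits

The distribution closer to uniform has higher entropy.
Answer: A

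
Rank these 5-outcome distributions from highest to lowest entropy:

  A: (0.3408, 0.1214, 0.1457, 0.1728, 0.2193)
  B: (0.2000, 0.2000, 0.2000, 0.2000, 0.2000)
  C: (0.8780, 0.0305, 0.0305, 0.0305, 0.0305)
B > A > C

Key insight: Entropy is maximized by uniform distributions and minimized by concentrated distributions.

- Uniform distributions have maximum entropy log₂(5) = 2.3219 bits
- The more "peaked" or concentrated a distribution, the lower its entropy

Entropies:
  H(A) = 2.2212 bits
  H(B) = 2.3219 bits
  H(C) = 0.7791 bits

Ranking: B > A > C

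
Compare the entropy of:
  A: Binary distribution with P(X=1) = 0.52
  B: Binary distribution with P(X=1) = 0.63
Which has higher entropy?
A

For binary distributions, entropy is maximized at p=0.5 and decreases as p moves toward 0 or 1.

H(A) = H(0.52) = 0.9988 bits
H(B) = H(0.63) = 0.9507 bits

Distribution A (p=0.52) is closer to uniform (p=0.5), so it has higher entropy.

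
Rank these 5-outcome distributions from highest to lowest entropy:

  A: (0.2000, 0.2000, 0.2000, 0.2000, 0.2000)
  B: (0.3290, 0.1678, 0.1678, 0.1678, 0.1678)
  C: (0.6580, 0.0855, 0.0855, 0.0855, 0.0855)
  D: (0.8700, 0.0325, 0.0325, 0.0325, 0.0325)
A > B > C > D

Key insight: Entropy is maximized by uniform distributions and minimized by concentrated distributions.

Entropies:
  H(A) = 2.3219 bits
  H(B) = 2.2559 bits
  H(C) = 1.6107 bits
  H(D) = 0.8174 bits

Ranking: A > B > C > D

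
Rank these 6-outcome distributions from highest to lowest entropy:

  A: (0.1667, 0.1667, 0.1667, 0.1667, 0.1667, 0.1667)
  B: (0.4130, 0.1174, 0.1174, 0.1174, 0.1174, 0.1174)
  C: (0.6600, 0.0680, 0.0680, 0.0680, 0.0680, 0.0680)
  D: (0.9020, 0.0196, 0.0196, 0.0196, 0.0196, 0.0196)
A > B > C > D

Key insight: Entropy is maximized by uniform distributions and minimized by concentrated distributions.

Entropies:
  H(A) = 2.5850 bits
  H(B) = 2.3410 bits
  H(C) = 1.7143 bits
  H(D) = 0.6902 bits

Ranking: A > B > C > D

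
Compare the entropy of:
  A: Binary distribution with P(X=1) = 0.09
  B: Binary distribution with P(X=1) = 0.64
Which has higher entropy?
B

For binary distributions, entropy is maximized at p=0.5 and decreases as p moves toward 0 or 1.

H(A) = H(0.09) = 0.4365 bits
H(B) = H(0.64) = 0.9427 bits

Distribution B (p=0.64) is closer to uniform (p=0.5), so it has higher entropy.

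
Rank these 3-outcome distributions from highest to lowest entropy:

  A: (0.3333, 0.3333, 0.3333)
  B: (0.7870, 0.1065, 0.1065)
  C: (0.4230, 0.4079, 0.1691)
A > C > B

Key insight: Entropy is maximized by uniform distributions and minimized by concentrated distributions.

- Uniform distributions have maximum entropy log₂(3) = 1.5850 bits
- The more "peaked" or concentrated a distribution, the lower its entropy

Entropies:
  H(A) = 1.5850 bits
  H(B) = 0.9602 bits
  H(C) = 1.4864 bits

Ranking: A > C > B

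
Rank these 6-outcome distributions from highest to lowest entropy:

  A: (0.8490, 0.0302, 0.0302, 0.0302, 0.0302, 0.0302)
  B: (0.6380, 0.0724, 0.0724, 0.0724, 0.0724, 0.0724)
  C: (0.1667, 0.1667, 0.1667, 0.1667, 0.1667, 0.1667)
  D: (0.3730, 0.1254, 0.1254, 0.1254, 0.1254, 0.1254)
C > D > B > A

Key insight: Entropy is maximized by uniform distributions and minimized by concentrated distributions.

Entropies:
  H(A) = 0.9629 bits
  H(B) = 1.7849 bits
  H(C) = 2.5850 bits
  H(D) = 2.4088 bits

Ranking: C > D > B > A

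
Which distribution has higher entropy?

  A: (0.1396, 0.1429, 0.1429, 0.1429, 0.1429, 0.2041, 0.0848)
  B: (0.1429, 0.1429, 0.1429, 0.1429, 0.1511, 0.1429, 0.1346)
B

Both distributions are close to uniform, making this a harder comparison.

H(A) = 2.7706 bits
H(B) = 2.8067 bits

The distribution closer to uniform has higher entropy.
Answer: B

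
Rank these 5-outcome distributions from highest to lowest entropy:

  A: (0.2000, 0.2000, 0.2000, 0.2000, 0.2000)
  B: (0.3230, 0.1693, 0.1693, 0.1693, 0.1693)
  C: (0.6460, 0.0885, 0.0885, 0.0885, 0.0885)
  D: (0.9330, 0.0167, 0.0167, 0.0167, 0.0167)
A > B > C > D

Key insight: Entropy is maximized by uniform distributions and minimized by concentrated distributions.

Entropies:
  H(A) = 2.3219 bits
  H(B) = 2.2616 bits
  H(C) = 1.6456 bits
  H(D) = 0.4886 bits

Ranking: A > B > C > D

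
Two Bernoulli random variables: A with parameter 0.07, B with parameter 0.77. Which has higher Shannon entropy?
B

For binary distributions, entropy is maximized at p=0.5 and decreases as p moves toward 0 or 1.

H(A) = H(0.07) = 0.3659 bits
H(B) = H(0.77) = 0.7780 bits

Distribution B (p=0.77) is closer to uniform (p=0.5), so it has higher entropy.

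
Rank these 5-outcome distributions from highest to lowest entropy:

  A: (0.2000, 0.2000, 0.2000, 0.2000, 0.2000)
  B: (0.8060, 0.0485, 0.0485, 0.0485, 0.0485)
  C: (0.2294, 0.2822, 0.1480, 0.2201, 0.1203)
A > C > B

Key insight: Entropy is maximized by uniform distributions and minimized by concentrated distributions.

- Uniform distributions have maximum entropy log₂(5) = 2.3219 bits
- The more "peaked" or concentrated a distribution, the lower its entropy

Entropies:
  H(A) = 2.3219 bits
  H(B) = 1.0978 bits
  H(C) = 2.2585 bits

Ranking: A > C > B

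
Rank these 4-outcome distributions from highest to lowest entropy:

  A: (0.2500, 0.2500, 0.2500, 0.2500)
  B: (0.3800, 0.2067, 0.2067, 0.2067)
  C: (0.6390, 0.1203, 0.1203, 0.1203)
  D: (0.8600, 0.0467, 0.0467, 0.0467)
A > B > C > D

Key insight: Entropy is maximized by uniform distributions and minimized by concentrated distributions.

Entropies:
  H(A) = 2.0000 bits
  H(B) = 1.9407 bits
  H(C) = 1.5157 bits
  H(D) = 0.8061 bits

Ranking: A > B > C > D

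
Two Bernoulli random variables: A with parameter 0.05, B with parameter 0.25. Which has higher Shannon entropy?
B

For binary distributions, entropy is maximized at p=0.5 and decreases as p moves toward 0 or 1.

H(A) = H(0.05) = 0.2864 bits
H(B) = H(0.25) = 0.8113 bits

Distribution B (p=0.25) is closer to uniform (p=0.5), so it has higher entropy.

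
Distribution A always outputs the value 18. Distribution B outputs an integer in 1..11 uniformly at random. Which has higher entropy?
B

A is deterministic, so H(A) = 0. B is uniform over 11 outcomes, so H(B) = log₂(11) = 3.459 bits. Any distribution with genuine randomness has higher entropy than a deterministic one.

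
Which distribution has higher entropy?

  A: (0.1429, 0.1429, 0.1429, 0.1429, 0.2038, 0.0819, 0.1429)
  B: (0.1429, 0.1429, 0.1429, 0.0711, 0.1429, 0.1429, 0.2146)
A

Both distributions are close to uniform, making this a harder comparison.

H(A) = 2.7686 bits
H(B) = 2.7530 bits

The distribution closer to uniform has higher entropy.
Answer: A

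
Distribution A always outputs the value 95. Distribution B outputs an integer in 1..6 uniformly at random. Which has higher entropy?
B

A is deterministic, so H(A) = 0. B is uniform over 6 outcomes, so H(B) = log₂(6) = 2.585 bits. Any distribution with genuine randomness has higher entropy than a deterministic one.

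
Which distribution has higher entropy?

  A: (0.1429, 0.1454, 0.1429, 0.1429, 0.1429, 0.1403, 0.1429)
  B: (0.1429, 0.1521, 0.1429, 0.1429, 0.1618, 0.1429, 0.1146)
A

Both distributions are close to uniform, making this a harder comparison.

H(A) = 2.8073 bits
H(B) = 2.8009 bits

The distribution closer to uniform has higher entropy.
Answer: A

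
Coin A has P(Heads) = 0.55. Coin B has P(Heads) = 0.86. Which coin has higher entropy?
A

For binary distributions, entropy is maximized at p=0.5 and decreases as p moves toward 0 or 1.

H(A) = H(0.55) = 0.9928 bits
H(B) = H(0.86) = 0.5842 bits

Distribution A (p=0.55) is closer to uniform (p=0.5), so it has higher entropy.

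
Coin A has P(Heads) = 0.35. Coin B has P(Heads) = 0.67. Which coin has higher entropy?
A

For binary distributions, entropy is maximized at p=0.5 and decreases as p moves toward 0 or 1.

H(A) = H(0.35) = 0.9341 bits
H(B) = H(0.67) = 0.9149 bits

Distribution A (p=0.35) is closer to uniform (p=0.5), so it has higher entropy.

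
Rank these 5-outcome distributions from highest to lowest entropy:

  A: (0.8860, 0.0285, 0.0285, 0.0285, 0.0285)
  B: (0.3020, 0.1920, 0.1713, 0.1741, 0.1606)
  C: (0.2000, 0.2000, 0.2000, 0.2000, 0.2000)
C > B > A

Key insight: Entropy is maximized by uniform distributions and minimized by concentrated distributions.

- Uniform distributions have maximum entropy log₂(5) = 2.3219 bits
- The more "peaked" or concentrated a distribution, the lower its entropy

Entropies:
  H(A) = 0.7399 bits
  H(B) = 2.2777 bits
  H(C) = 2.3219 bits

Ranking: C > B > A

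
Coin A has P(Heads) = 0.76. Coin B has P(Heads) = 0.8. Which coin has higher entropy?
A

For binary distributions, entropy is maximized at p=0.5 and decreases as p moves toward 0 or 1.

H(A) = H(0.76) = 0.7950 bits
H(B) = H(0.8) = 0.7219 bits

Distribution A (p=0.76) is closer to uniform (p=0.5), so it has higher entropy.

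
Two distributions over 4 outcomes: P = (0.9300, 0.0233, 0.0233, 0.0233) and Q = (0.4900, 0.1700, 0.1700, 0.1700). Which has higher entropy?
Q

P is highly concentrated on one outcome (93%), making it nearly deterministic. Q spreads its mass more evenly (max 49%). The more spread-out distribution has higher entropy: H(P) ≈ 0.477 bits, H(Q) ≈ 1.808 bits.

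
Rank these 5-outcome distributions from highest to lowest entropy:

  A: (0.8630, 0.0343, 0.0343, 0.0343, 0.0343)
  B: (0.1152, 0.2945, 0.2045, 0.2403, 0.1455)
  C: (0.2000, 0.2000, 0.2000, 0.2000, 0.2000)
C > B > A

Key insight: Entropy is maximized by uniform distributions and minimized by concentrated distributions.

- Uniform distributions have maximum entropy log₂(5) = 2.3219 bits
- The more "peaked" or concentrated a distribution, the lower its entropy

Entropies:
  H(A) = 0.8503 bits
  H(B) = 2.2458 bits
  H(C) = 2.3219 bits

Ranking: C > B > A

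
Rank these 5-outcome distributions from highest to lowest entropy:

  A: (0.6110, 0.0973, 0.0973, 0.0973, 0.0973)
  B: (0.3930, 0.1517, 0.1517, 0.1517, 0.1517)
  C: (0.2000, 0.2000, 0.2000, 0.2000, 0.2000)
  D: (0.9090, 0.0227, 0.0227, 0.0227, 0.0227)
C > B > A > D

Key insight: Entropy is maximized by uniform distributions and minimized by concentrated distributions.

Entropies:
  H(A) = 1.7422 bits
  H(B) = 2.1807 bits
  H(C) = 2.3219 bits
  H(D) = 0.6218 bits

Ranking: C > B > A > D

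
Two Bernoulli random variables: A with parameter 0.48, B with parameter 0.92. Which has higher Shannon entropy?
A

For binary distributions, entropy is maximized at p=0.5 and decreases as p moves toward 0 or 1.

H(A) = H(0.48) = 0.9988 bits
H(B) = H(0.92) = 0.4022 bits

Distribution A (p=0.48) is closer to uniform (p=0.5), so it has higher entropy.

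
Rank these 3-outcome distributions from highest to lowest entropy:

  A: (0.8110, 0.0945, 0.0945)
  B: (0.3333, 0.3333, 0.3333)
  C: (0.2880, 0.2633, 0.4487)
B > C > A

Key insight: Entropy is maximized by uniform distributions and minimized by concentrated distributions.

- Uniform distributions have maximum entropy log₂(3) = 1.5850 bits
- The more "peaked" or concentrated a distribution, the lower its entropy

Entropies:
  H(A) = 0.8884 bits
  H(B) = 1.5850 bits
  H(C) = 1.5429 bits

Ranking: B > C > A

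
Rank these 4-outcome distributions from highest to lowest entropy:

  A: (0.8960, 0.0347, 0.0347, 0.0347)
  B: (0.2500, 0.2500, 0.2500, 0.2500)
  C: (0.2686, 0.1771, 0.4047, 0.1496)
B > C > A

Key insight: Entropy is maximized by uniform distributions and minimized by concentrated distributions.

- Uniform distributions have maximum entropy log₂(4) = 2.0000 bits
- The more "peaked" or concentrated a distribution, the lower its entropy

Entropies:
  H(A) = 0.6464 bits
  H(B) = 2.0000 bits
  H(C) = 1.8899 bits

Ranking: B > C > A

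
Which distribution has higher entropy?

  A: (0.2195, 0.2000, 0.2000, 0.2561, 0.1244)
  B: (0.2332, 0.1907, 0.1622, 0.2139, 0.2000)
B

Both distributions are close to uniform, making this a harder comparison.

H(A) = 2.2863 bits
H(B) = 2.3117 bits

The distribution closer to uniform has higher entropy.
Answer: B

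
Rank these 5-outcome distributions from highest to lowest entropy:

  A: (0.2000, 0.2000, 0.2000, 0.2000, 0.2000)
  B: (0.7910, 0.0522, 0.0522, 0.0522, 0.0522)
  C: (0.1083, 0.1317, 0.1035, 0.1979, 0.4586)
A > C > B

Key insight: Entropy is maximized by uniform distributions and minimized by concentrated distributions.

- Uniform distributions have maximum entropy log₂(5) = 2.3219 bits
- The more "peaked" or concentrated a distribution, the lower its entropy

Entropies:
  H(A) = 2.3219 bits
  H(B) = 1.1576 bits
  H(C) = 2.0495 bits

Ranking: A > C > B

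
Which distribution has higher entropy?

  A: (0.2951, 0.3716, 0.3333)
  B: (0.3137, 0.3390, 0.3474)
B

Both distributions are close to uniform, making this a harder comparison.

H(A) = 1.5786 bits
H(B) = 1.5836 bits

The distribution closer to uniform has higher entropy.
Answer: B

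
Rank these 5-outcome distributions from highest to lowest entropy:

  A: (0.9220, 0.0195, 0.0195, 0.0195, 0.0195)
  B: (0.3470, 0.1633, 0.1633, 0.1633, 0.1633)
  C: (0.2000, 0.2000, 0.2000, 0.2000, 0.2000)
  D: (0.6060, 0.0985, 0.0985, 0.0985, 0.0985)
C > B > D > A

Key insight: Entropy is maximized by uniform distributions and minimized by concentrated distributions.

Entropies:
  H(A) = 0.5511 bits
  H(B) = 2.2374 bits
  H(C) = 2.3219 bits
  H(D) = 1.7553 bits

Ranking: C > B > D > A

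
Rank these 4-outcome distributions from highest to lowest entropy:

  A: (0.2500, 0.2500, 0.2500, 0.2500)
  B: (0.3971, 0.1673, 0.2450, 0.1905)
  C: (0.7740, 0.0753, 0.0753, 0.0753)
A > B > C

Key insight: Entropy is maximized by uniform distributions and minimized by concentrated distributions.

- Uniform distributions have maximum entropy log₂(4) = 2.0000 bits
- The more "peaked" or concentrated a distribution, the lower its entropy

Entropies:
  H(A) = 2.0000 bits
  H(B) = 1.9135 bits
  H(C) = 1.1292 bits

Ranking: A > B > C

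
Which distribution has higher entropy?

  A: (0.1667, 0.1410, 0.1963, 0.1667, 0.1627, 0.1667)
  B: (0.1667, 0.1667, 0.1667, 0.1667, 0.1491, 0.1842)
B

Both distributions are close to uniform, making this a harder comparison.

H(A) = 2.5783 bits
H(B) = 2.5823 bits

The distribution closer to uniform has higher entropy.
Answer: B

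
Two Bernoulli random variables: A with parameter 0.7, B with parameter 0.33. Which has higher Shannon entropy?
B

For binary distributions, entropy is maximized at p=0.5 and decreases as p moves toward 0 or 1.

H(A) = H(0.7) = 0.8813 bits
H(B) = H(0.33) = 0.9149 bits

Distribution B (p=0.33) is closer to uniform (p=0.5), so it has higher entropy.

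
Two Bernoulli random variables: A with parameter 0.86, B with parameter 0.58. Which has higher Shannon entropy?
B

For binary distributions, entropy is maximized at p=0.5 and decreases as p moves toward 0 or 1.

H(A) = H(0.86) = 0.5842 bits
H(B) = H(0.58) = 0.9815 bits

Distribution B (p=0.58) is closer to uniform (p=0.5), so it has higher entropy.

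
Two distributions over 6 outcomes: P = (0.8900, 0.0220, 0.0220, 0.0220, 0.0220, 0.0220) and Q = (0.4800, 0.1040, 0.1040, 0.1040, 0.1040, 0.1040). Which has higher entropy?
Q

P is highly concentrated on one outcome (89%), making it nearly deterministic. Q spreads its mass more evenly (max 48%). The more spread-out distribution has higher entropy: H(P) ≈ 0.755 bits, H(Q) ≈ 2.206 bits.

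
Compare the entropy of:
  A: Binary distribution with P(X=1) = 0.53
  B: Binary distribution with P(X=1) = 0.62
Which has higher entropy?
A

For binary distributions, entropy is maximized at p=0.5 and decreases as p moves toward 0 or 1.

H(A) = H(0.53) = 0.9974 bits
H(B) = H(0.62) = 0.9580 bits

Distribution A (p=0.53) is closer to uniform (p=0.5), so it has higher entropy.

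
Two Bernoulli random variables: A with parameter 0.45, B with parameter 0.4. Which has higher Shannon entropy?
A

For binary distributions, entropy is maximized at p=0.5 and decreases as p moves toward 0 or 1.

H(A) = H(0.45) = 0.9928 bits
H(B) = H(0.4) = 0.9710 bits

Distribution A (p=0.45) is closer to uniform (p=0.5), so it has higher entropy.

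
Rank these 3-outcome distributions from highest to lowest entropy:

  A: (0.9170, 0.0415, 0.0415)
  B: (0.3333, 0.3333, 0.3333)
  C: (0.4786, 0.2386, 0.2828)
B > C > A

Key insight: Entropy is maximized by uniform distributions and minimized by concentrated distributions.

- Uniform distributions have maximum entropy log₂(3) = 1.5850 bits
- The more "peaked" or concentrated a distribution, the lower its entropy

Entropies:
  H(A) = 0.4957 bits
  H(B) = 1.5850 bits
  H(C) = 1.5174 bits

Ranking: B > C > A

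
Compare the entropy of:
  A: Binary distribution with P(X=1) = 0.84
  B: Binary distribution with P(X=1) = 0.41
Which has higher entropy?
B

For binary distributions, entropy is maximized at p=0.5 and decreases as p moves toward 0 or 1.

H(A) = H(0.84) = 0.6343 bits
H(B) = H(0.41) = 0.9765 bits

Distribution B (p=0.41) is closer to uniform (p=0.5), so it has higher entropy.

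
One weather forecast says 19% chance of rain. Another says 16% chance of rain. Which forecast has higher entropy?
19% forecast

Treat each forecast as a Bernoulli distribution. Binary entropy is maximized at p=0.5 and falls off symmetrically toward 0 or 1. The 19% forecast is closer to 50%, so it is more uncertain. H(19%) ≈ 0.701 bits, H(16%) ≈ 0.634 bits.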